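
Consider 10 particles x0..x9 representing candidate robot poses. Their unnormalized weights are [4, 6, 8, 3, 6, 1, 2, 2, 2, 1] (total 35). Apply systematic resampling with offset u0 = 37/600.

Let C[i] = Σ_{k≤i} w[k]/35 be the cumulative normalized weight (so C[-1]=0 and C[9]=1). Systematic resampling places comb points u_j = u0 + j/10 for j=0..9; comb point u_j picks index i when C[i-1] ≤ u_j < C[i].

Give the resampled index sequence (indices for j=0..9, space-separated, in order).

0 1 1 2 2 3 4 4 7 8

C = [4/35, 2/7, 18/35, 3/5, 27/35, 4/5, 6/7, 32/35, 34/35, 1]
j=0: u_0=37/600 ∈ [0, 4/35) → index 0
j=1: u_1=97/600 ∈ [4/35, 2/7) → index 1
j=2: u_2=157/600 ∈ [4/35, 2/7) → index 1
j=3: u_3=217/600 ∈ [2/7, 18/35) → index 2
j=4: u_4=277/600 ∈ [2/7, 18/35) → index 2
j=5: u_5=337/600 ∈ [18/35, 3/5) → index 3
j=6: u_6=397/600 ∈ [3/5, 27/35) → index 4
j=7: u_7=457/600 ∈ [3/5, 27/35) → index 4
j=8: u_8=517/600 ∈ [6/7, 32/35) → index 7
j=9: u_9=577/600 ∈ [32/35, 34/35) → index 8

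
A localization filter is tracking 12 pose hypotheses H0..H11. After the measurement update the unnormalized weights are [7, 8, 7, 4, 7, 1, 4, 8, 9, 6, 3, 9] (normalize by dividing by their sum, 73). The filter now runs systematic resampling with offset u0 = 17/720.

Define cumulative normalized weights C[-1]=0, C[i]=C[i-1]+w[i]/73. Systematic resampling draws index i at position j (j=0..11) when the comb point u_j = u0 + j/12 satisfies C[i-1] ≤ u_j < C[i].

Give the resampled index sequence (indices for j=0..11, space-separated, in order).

C = [7/73, 15/73, 22/73, 26/73, 33/73, 34/73, 38/73, 46/73, 55/73, 61/73, 64/73, 1]
j=0: u_0=17/720 ∈ [0, 7/73) → index 0
j=1: u_1=77/720 ∈ [7/73, 15/73) → index 1
j=2: u_2=137/720 ∈ [7/73, 15/73) → index 1
j=3: u_3=197/720 ∈ [15/73, 22/73) → index 2
j=4: u_4=257/720 ∈ [26/73, 33/73) → index 4
j=5: u_5=317/720 ∈ [26/73, 33/73) → index 4
j=6: u_6=377/720 ∈ [38/73, 46/73) → index 7
j=7: u_7=437/720 ∈ [38/73, 46/73) → index 7
j=8: u_8=497/720 ∈ [46/73, 55/73) → index 8
j=9: u_9=557/720 ∈ [55/73, 61/73) → index 9
j=10: u_10=617/720 ∈ [61/73, 64/73) → index 10
j=11: u_11=677/720 ∈ [64/73, 1) → index 11

0 1 1 2 4 4 7 7 8 9 10 11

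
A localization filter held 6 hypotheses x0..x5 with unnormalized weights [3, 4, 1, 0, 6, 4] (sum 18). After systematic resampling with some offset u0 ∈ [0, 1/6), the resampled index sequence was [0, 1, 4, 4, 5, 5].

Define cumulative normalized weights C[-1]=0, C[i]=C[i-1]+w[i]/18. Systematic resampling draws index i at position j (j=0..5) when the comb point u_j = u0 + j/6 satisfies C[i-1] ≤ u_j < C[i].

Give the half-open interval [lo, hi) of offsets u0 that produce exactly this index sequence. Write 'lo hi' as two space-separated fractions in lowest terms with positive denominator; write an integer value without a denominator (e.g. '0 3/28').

C = [1/6, 7/18, 4/9, 4/9, 7/9, 1]
j=0 picked index 0: u0 ∈ [0, 1/6)
j=1 picked index 1: u0 ∈ [0, 2/9)
j=2 picked index 4: u0 ∈ [1/9, 4/9)
j=3 picked index 4: u0 ∈ [-1/18, 5/18)
j=4 picked index 5: u0 ∈ [1/9, 1/3)
j=5 picked index 5: u0 ∈ [-1/18, 1/6)
intersection: [1/9, 1/6)

1/9 1/6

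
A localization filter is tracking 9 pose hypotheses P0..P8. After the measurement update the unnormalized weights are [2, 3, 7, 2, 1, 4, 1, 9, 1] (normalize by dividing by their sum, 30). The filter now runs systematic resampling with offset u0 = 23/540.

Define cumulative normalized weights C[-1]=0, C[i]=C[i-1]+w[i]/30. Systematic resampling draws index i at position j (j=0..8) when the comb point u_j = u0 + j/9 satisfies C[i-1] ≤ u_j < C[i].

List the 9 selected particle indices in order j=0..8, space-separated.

C = [1/15, 1/6, 2/5, 7/15, 1/2, 19/30, 2/3, 29/30, 1]
j=0: u_0=23/540 ∈ [0, 1/15) → index 0
j=1: u_1=83/540 ∈ [1/15, 1/6) → index 1
j=2: u_2=143/540 ∈ [1/6, 2/5) → index 2
j=3: u_3=203/540 ∈ [1/6, 2/5) → index 2
j=4: u_4=263/540 ∈ [7/15, 1/2) → index 4
j=5: u_5=323/540 ∈ [1/2, 19/30) → index 5
j=6: u_6=383/540 ∈ [2/3, 29/30) → index 7
j=7: u_7=443/540 ∈ [2/3, 29/30) → index 7
j=8: u_8=503/540 ∈ [2/3, 29/30) → index 7

0 1 2 2 4 5 7 7 7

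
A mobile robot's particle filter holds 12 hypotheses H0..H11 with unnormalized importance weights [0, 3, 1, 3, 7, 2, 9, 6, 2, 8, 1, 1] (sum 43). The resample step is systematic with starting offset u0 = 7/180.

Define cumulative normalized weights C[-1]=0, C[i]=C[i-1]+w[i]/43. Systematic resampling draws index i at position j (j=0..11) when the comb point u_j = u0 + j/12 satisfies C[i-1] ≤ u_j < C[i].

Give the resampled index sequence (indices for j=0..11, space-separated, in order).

C = [0, 3/43, 4/43, 7/43, 14/43, 16/43, 25/43, 31/43, 33/43, 41/43, 42/43, 1]
j=0: u_0=7/180 ∈ [0, 3/43) → index 1
j=1: u_1=11/90 ∈ [4/43, 7/43) → index 3
j=2: u_2=37/180 ∈ [7/43, 14/43) → index 4
j=3: u_3=13/45 ∈ [7/43, 14/43) → index 4
j=4: u_4=67/180 ∈ [16/43, 25/43) → index 6
j=5: u_5=41/90 ∈ [16/43, 25/43) → index 6
j=6: u_6=97/180 ∈ [16/43, 25/43) → index 6
j=7: u_7=28/45 ∈ [25/43, 31/43) → index 7
j=8: u_8=127/180 ∈ [25/43, 31/43) → index 7
j=9: u_9=71/90 ∈ [33/43, 41/43) → index 9
j=10: u_10=157/180 ∈ [33/43, 41/43) → index 9
j=11: u_11=43/45 ∈ [41/43, 42/43) → index 10

1 3 4 4 6 6 6 7 7 9 9 10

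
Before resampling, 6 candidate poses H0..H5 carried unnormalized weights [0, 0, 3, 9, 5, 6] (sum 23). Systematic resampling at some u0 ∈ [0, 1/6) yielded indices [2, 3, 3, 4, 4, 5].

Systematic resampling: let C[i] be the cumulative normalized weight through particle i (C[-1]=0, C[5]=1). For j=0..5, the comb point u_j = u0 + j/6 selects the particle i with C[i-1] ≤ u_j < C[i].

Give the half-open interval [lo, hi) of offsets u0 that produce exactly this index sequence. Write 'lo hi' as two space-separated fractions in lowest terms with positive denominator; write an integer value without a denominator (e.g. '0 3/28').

1/46 5/69

C = [0, 0, 3/23, 12/23, 17/23, 1]
j=0 picked index 2: u0 ∈ [0, 3/23)
j=1 picked index 3: u0 ∈ [-5/138, 49/138)
j=2 picked index 3: u0 ∈ [-14/69, 13/69)
j=3 picked index 4: u0 ∈ [1/46, 11/46)
j=4 picked index 4: u0 ∈ [-10/69, 5/69)
j=5 picked index 5: u0 ∈ [-13/138, 1/6)
intersection: [1/46, 5/69)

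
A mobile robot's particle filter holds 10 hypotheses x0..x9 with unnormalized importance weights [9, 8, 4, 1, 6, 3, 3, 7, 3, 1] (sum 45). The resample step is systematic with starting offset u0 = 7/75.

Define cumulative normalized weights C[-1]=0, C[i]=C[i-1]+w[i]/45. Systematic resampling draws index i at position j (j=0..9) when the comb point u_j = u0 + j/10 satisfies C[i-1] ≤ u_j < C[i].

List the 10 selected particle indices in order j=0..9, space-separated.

0 0 1 2 4 4 6 7 7 9

C = [1/5, 17/45, 7/15, 22/45, 28/45, 31/45, 34/45, 41/45, 44/45, 1]
j=0: u_0=7/75 ∈ [0, 1/5) → index 0
j=1: u_1=29/150 ∈ [0, 1/5) → index 0
j=2: u_2=22/75 ∈ [1/5, 17/45) → index 1
j=3: u_3=59/150 ∈ [17/45, 7/15) → index 2
j=4: u_4=37/75 ∈ [22/45, 28/45) → index 4
j=5: u_5=89/150 ∈ [22/45, 28/45) → index 4
j=6: u_6=52/75 ∈ [31/45, 34/45) → index 6
j=7: u_7=119/150 ∈ [34/45, 41/45) → index 7
j=8: u_8=67/75 ∈ [34/45, 41/45) → index 7
j=9: u_9=149/150 ∈ [44/45, 1) → index 9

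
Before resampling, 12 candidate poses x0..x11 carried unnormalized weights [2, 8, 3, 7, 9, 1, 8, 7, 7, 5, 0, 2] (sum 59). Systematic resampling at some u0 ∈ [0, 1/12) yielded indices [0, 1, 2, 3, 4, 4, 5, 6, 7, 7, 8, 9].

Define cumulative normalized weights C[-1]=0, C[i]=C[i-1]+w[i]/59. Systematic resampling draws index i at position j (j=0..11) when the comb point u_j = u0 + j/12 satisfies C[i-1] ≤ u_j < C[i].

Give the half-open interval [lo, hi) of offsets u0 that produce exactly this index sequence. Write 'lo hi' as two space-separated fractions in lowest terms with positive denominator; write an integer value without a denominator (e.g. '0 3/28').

1/177 1/118

C = [2/59, 10/59, 13/59, 20/59, 29/59, 30/59, 38/59, 45/59, 52/59, 57/59, 57/59, 1]
j=0 picked index 0: u0 ∈ [0, 2/59)
j=1 picked index 1: u0 ∈ [-35/708, 61/708)
j=2 picked index 2: u0 ∈ [1/354, 19/354)
j=3 picked index 3: u0 ∈ [-7/236, 21/236)
j=4 picked index 4: u0 ∈ [1/177, 28/177)
j=5 picked index 4: u0 ∈ [-55/708, 53/708)
j=6 picked index 5: u0 ∈ [-1/118, 1/118)
j=7 picked index 6: u0 ∈ [-53/708, 43/708)
j=8 picked index 7: u0 ∈ [-4/177, 17/177)
j=9 picked index 7: u0 ∈ [-25/236, 3/236)
j=10 picked index 8: u0 ∈ [-25/354, 17/354)
j=11 picked index 9: u0 ∈ [-25/708, 35/708)
intersection: [1/177, 1/118)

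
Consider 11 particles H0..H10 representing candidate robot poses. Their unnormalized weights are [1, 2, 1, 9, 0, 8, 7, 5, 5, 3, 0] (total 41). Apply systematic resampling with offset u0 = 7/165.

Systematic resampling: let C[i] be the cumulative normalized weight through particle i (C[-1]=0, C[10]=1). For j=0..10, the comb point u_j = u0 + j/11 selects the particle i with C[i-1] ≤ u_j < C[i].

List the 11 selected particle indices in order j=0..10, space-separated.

1 3 3 3 5 5 6 6 7 8 9

C = [1/41, 3/41, 4/41, 13/41, 13/41, 21/41, 28/41, 33/41, 38/41, 1, 1]
j=0: u_0=7/165 ∈ [1/41, 3/41) → index 1
j=1: u_1=2/15 ∈ [4/41, 13/41) → index 3
j=2: u_2=37/165 ∈ [4/41, 13/41) → index 3
j=3: u_3=52/165 ∈ [4/41, 13/41) → index 3
j=4: u_4=67/165 ∈ [13/41, 21/41) → index 5
j=5: u_5=82/165 ∈ [13/41, 21/41) → index 5
j=6: u_6=97/165 ∈ [21/41, 28/41) → index 6
j=7: u_7=112/165 ∈ [21/41, 28/41) → index 6
j=8: u_8=127/165 ∈ [28/41, 33/41) → index 7
j=9: u_9=142/165 ∈ [33/41, 38/41) → index 8
j=10: u_10=157/165 ∈ [38/41, 1) → index 9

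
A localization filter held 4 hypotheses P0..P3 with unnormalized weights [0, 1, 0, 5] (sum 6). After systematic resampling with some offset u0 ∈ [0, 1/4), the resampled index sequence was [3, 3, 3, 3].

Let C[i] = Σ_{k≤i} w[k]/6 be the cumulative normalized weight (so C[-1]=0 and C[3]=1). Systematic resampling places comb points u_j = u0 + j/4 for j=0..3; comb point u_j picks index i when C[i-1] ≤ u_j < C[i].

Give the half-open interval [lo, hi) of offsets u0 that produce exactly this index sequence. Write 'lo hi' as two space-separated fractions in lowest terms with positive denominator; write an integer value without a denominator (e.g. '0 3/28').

1/6 1/4

C = [0, 1/6, 1/6, 1]
j=0 picked index 3: u0 ∈ [1/6, 1)
j=1 picked index 3: u0 ∈ [-1/12, 3/4)
j=2 picked index 3: u0 ∈ [-1/3, 1/2)
j=3 picked index 3: u0 ∈ [-7/12, 1/4)
intersection: [1/6, 1/4)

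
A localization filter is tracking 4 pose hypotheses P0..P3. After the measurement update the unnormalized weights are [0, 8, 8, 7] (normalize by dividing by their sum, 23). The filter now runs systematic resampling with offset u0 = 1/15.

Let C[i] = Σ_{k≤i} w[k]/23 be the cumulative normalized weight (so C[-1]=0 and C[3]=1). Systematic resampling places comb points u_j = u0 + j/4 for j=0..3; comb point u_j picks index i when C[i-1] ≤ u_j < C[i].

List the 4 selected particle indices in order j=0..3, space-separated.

1 1 2 3

C = [0, 8/23, 16/23, 1]
j=0: u_0=1/15 ∈ [0, 8/23) → index 1
j=1: u_1=19/60 ∈ [0, 8/23) → index 1
j=2: u_2=17/30 ∈ [8/23, 16/23) → index 2
j=3: u_3=49/60 ∈ [16/23, 1) → index 3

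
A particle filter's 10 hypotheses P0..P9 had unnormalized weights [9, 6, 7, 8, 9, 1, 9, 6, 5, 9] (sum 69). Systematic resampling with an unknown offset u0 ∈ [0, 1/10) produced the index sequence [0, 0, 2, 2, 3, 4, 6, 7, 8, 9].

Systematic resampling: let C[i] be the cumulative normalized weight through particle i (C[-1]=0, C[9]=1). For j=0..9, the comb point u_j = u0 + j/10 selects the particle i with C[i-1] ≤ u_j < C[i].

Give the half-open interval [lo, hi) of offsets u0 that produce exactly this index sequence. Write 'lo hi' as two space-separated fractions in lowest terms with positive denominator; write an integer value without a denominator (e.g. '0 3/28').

2/115 13/690

C = [3/23, 5/23, 22/69, 10/23, 13/23, 40/69, 49/69, 55/69, 20/23, 1]
j=0 picked index 0: u0 ∈ [0, 3/23)
j=1 picked index 0: u0 ∈ [-1/10, 7/230)
j=2 picked index 2: u0 ∈ [2/115, 41/345)
j=3 picked index 2: u0 ∈ [-19/230, 13/690)
j=4 picked index 3: u0 ∈ [-28/345, 4/115)
j=5 picked index 4: u0 ∈ [-3/46, 3/46)
j=6 picked index 6: u0 ∈ [-7/345, 38/345)
j=7 picked index 7: u0 ∈ [7/690, 67/690)
j=8 picked index 8: u0 ∈ [-1/345, 8/115)
j=9 picked index 9: u0 ∈ [-7/230, 1/10)
intersection: [2/115, 13/690)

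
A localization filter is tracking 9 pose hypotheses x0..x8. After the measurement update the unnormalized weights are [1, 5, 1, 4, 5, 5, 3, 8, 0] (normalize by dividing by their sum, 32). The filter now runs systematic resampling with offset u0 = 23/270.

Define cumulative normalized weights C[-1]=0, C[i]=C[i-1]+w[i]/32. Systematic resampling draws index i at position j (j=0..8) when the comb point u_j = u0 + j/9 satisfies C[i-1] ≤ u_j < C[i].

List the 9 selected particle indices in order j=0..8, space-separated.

1 2 3 4 5 5 7 7 7

C = [1/32, 3/16, 7/32, 11/32, 1/2, 21/32, 3/4, 1, 1]
j=0: u_0=23/270 ∈ [1/32, 3/16) → index 1
j=1: u_1=53/270 ∈ [3/16, 7/32) → index 2
j=2: u_2=83/270 ∈ [7/32, 11/32) → index 3
j=3: u_3=113/270 ∈ [11/32, 1/2) → index 4
j=4: u_4=143/270 ∈ [1/2, 21/32) → index 5
j=5: u_5=173/270 ∈ [1/2, 21/32) → index 5
j=6: u_6=203/270 ∈ [3/4, 1) → index 7
j=7: u_7=233/270 ∈ [3/4, 1) → index 7
j=8: u_8=263/270 ∈ [3/4, 1) → index 7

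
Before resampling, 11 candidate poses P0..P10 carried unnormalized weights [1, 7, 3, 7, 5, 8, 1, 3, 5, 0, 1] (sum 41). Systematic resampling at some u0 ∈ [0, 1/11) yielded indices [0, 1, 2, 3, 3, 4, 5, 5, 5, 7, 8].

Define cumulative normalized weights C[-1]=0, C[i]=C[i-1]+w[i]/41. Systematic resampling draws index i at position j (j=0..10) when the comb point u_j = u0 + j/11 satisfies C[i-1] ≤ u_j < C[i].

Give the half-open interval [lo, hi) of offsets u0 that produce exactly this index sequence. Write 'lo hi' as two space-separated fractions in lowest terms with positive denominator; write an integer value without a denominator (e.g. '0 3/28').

C = [1/41, 8/41, 11/41, 18/41, 23/41, 31/41, 32/41, 35/41, 40/41, 40/41, 1]
j=0 picked index 0: u0 ∈ [0, 1/41)
j=1 picked index 1: u0 ∈ [-30/451, 47/451)
j=2 picked index 2: u0 ∈ [6/451, 39/451)
j=3 picked index 3: u0 ∈ [-2/451, 75/451)
j=4 picked index 3: u0 ∈ [-43/451, 34/451)
j=5 picked index 4: u0 ∈ [-7/451, 48/451)
j=6 picked index 5: u0 ∈ [7/451, 95/451)
j=7 picked index 5: u0 ∈ [-34/451, 54/451)
j=8 picked index 5: u0 ∈ [-75/451, 13/451)
j=9 picked index 7: u0 ∈ [-17/451, 16/451)
j=10 picked index 8: u0 ∈ [-25/451, 30/451)
intersection: [7/451, 1/41)

7/451 1/41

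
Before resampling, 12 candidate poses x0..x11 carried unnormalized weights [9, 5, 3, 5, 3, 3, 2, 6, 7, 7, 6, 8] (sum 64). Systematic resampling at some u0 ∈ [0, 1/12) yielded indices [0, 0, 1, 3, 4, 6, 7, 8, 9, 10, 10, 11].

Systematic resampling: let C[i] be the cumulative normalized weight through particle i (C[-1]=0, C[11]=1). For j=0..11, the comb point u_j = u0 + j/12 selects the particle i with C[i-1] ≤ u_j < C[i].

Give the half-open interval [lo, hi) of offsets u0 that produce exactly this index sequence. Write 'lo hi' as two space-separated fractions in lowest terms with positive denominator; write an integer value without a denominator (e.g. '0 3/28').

1/32 1/24

C = [9/64, 7/32, 17/64, 11/32, 25/64, 7/16, 15/32, 9/16, 43/64, 25/32, 7/8, 1]
j=0 picked index 0: u0 ∈ [0, 9/64)
j=1 picked index 0: u0 ∈ [-1/12, 11/192)
j=2 picked index 1: u0 ∈ [-5/192, 5/96)
j=3 picked index 3: u0 ∈ [1/64, 3/32)
j=4 picked index 4: u0 ∈ [1/96, 11/192)
j=5 picked index 6: u0 ∈ [1/48, 5/96)
j=6 picked index 7: u0 ∈ [-1/32, 1/16)
j=7 picked index 8: u0 ∈ [-1/48, 17/192)
j=8 picked index 9: u0 ∈ [1/192, 11/96)
j=9 picked index 10: u0 ∈ [1/32, 1/8)
j=10 picked index 10: u0 ∈ [-5/96, 1/24)
j=11 picked index 11: u0 ∈ [-1/24, 1/12)
intersection: [1/32, 1/24)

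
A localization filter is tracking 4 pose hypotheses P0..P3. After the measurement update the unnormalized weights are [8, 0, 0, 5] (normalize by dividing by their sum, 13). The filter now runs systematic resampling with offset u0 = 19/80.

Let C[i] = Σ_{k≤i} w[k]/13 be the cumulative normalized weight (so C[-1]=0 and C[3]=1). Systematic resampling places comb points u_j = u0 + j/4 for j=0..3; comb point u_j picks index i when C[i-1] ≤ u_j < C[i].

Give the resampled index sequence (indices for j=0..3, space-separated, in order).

C = [8/13, 8/13, 8/13, 1]
j=0: u_0=19/80 ∈ [0, 8/13) → index 0
j=1: u_1=39/80 ∈ [0, 8/13) → index 0
j=2: u_2=59/80 ∈ [8/13, 1) → index 3
j=3: u_3=79/80 ∈ [8/13, 1) → index 3

0 0 3 3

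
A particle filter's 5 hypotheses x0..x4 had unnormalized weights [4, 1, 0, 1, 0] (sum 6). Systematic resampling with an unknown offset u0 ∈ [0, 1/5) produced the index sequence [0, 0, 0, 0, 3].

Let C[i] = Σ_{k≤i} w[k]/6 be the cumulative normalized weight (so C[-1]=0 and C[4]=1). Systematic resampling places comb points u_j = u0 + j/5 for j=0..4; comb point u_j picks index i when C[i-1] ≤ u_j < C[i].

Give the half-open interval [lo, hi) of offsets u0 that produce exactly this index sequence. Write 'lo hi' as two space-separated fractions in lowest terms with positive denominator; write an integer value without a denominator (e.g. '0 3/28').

C = [2/3, 5/6, 5/6, 1, 1]
j=0 picked index 0: u0 ∈ [0, 2/3)
j=1 picked index 0: u0 ∈ [-1/5, 7/15)
j=2 picked index 0: u0 ∈ [-2/5, 4/15)
j=3 picked index 0: u0 ∈ [-3/5, 1/15)
j=4 picked index 3: u0 ∈ [1/30, 1/5)
intersection: [1/30, 1/15)

1/30 1/15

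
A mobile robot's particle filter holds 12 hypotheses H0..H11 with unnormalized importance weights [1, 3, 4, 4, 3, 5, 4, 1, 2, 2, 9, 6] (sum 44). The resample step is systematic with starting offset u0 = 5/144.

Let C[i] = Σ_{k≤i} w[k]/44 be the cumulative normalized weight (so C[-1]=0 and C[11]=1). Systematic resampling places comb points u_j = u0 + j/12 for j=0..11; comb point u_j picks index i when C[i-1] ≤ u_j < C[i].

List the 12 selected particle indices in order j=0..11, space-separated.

1 2 3 4 5 5 6 9 10 10 11 11

C = [1/44, 1/11, 2/11, 3/11, 15/44, 5/11, 6/11, 25/44, 27/44, 29/44, 19/22, 1]
j=0: u_0=5/144 ∈ [1/44, 1/11) → index 1
j=1: u_1=17/144 ∈ [1/11, 2/11) → index 2
j=2: u_2=29/144 ∈ [2/11, 3/11) → index 3
j=3: u_3=41/144 ∈ [3/11, 15/44) → index 4
j=4: u_4=53/144 ∈ [15/44, 5/11) → index 5
j=5: u_5=65/144 ∈ [15/44, 5/11) → index 5
j=6: u_6=77/144 ∈ [5/11, 6/11) → index 6
j=7: u_7=89/144 ∈ [27/44, 29/44) → index 9
j=8: u_8=101/144 ∈ [29/44, 19/22) → index 10
j=9: u_9=113/144 ∈ [29/44, 19/22) → index 10
j=10: u_10=125/144 ∈ [19/22, 1) → index 11
j=11: u_11=137/144 ∈ [19/22, 1) → index 11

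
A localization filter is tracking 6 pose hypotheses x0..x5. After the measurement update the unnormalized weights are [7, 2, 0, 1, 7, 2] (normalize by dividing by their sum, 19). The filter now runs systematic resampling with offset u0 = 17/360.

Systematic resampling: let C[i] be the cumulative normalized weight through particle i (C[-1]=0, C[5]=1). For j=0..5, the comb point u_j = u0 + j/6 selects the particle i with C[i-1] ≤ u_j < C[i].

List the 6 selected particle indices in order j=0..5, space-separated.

C = [7/19, 9/19, 9/19, 10/19, 17/19, 1]
j=0: u_0=17/360 ∈ [0, 7/19) → index 0
j=1: u_1=77/360 ∈ [0, 7/19) → index 0
j=2: u_2=137/360 ∈ [7/19, 9/19) → index 1
j=3: u_3=197/360 ∈ [10/19, 17/19) → index 4
j=4: u_4=257/360 ∈ [10/19, 17/19) → index 4
j=5: u_5=317/360 ∈ [10/19, 17/19) → index 4

0 0 1 4 4 4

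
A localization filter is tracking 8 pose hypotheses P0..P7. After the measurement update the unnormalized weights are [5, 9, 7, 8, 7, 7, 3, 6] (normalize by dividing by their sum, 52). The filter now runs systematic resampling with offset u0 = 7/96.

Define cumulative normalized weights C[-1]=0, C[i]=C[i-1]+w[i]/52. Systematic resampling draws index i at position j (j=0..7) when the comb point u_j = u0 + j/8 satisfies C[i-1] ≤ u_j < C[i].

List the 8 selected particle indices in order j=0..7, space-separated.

C = [5/52, 7/26, 21/52, 29/52, 9/13, 43/52, 23/26, 1]
j=0: u_0=7/96 ∈ [0, 5/52) → index 0
j=1: u_1=19/96 ∈ [5/52, 7/26) → index 1
j=2: u_2=31/96 ∈ [7/26, 21/52) → index 2
j=3: u_3=43/96 ∈ [21/52, 29/52) → index 3
j=4: u_4=55/96 ∈ [29/52, 9/13) → index 4
j=5: u_5=67/96 ∈ [9/13, 43/52) → index 5
j=6: u_6=79/96 ∈ [9/13, 43/52) → index 5
j=7: u_7=91/96 ∈ [23/26, 1) → index 7

0 1 2 3 4 5 5 7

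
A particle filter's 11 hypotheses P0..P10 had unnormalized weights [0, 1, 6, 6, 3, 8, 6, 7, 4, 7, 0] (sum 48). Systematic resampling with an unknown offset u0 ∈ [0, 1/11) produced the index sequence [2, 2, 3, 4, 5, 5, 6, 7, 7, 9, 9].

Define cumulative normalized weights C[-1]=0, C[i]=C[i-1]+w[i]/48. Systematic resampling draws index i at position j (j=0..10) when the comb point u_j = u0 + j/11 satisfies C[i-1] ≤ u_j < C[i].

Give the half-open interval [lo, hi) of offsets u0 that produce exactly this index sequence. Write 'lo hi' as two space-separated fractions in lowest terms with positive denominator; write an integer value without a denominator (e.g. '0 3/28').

C = [0, 1/48, 7/48, 13/48, 1/3, 1/2, 5/8, 37/48, 41/48, 1, 1]
j=0 picked index 2: u0 ∈ [1/48, 7/48)
j=1 picked index 2: u0 ∈ [-37/528, 29/528)
j=2 picked index 3: u0 ∈ [-19/528, 47/528)
j=3 picked index 4: u0 ∈ [-1/528, 2/33)
j=4 picked index 5: u0 ∈ [-1/33, 3/22)
j=5 picked index 5: u0 ∈ [-4/33, 1/22)
j=6 picked index 6: u0 ∈ [-1/22, 7/88)
j=7 picked index 7: u0 ∈ [-1/88, 71/528)
j=8 picked index 7: u0 ∈ [-9/88, 23/528)
j=9 picked index 9: u0 ∈ [19/528, 2/11)
j=10 picked index 9: u0 ∈ [-29/528, 1/11)
intersection: [19/528, 23/528)

19/528 23/528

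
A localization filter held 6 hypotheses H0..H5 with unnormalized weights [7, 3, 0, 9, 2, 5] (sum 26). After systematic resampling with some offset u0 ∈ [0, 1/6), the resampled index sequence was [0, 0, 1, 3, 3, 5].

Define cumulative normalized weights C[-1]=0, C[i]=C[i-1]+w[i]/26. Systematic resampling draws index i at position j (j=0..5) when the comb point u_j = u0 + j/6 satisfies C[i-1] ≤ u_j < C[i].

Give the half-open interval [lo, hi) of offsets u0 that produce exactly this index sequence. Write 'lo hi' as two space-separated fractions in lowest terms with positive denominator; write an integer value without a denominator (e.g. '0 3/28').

C = [7/26, 5/13, 5/13, 19/26, 21/26, 1]
j=0 picked index 0: u0 ∈ [0, 7/26)
j=1 picked index 0: u0 ∈ [-1/6, 4/39)
j=2 picked index 1: u0 ∈ [-5/78, 2/39)
j=3 picked index 3: u0 ∈ [-3/26, 3/13)
j=4 picked index 3: u0 ∈ [-11/39, 5/78)
j=5 picked index 5: u0 ∈ [-1/39, 1/6)
intersection: [0, 2/39)

0 2/39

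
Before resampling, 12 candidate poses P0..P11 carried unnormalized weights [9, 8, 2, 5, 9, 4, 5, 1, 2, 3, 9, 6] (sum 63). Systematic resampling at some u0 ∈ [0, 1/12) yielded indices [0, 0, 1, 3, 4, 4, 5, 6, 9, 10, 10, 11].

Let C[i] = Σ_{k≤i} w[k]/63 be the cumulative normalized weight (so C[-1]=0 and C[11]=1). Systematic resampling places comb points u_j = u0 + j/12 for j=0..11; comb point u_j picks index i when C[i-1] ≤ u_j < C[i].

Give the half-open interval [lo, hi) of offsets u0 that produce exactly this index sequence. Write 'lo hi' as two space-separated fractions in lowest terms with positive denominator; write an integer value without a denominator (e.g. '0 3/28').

13/252 5/84

C = [1/7, 17/63, 19/63, 8/21, 11/21, 37/63, 2/3, 43/63, 5/7, 16/21, 19/21, 1]
j=0 picked index 0: u0 ∈ [0, 1/7)
j=1 picked index 0: u0 ∈ [-1/12, 5/84)
j=2 picked index 1: u0 ∈ [-1/42, 13/126)
j=3 picked index 3: u0 ∈ [13/252, 11/84)
j=4 picked index 4: u0 ∈ [1/21, 4/21)
j=5 picked index 4: u0 ∈ [-1/28, 3/28)
j=6 picked index 5: u0 ∈ [1/42, 11/126)
j=7 picked index 6: u0 ∈ [1/252, 1/12)
j=8 picked index 9: u0 ∈ [1/21, 2/21)
j=9 picked index 10: u0 ∈ [1/84, 13/84)
j=10 picked index 10: u0 ∈ [-1/14, 1/14)
j=11 picked index 11: u0 ∈ [-1/84, 1/12)
intersection: [13/252, 5/84)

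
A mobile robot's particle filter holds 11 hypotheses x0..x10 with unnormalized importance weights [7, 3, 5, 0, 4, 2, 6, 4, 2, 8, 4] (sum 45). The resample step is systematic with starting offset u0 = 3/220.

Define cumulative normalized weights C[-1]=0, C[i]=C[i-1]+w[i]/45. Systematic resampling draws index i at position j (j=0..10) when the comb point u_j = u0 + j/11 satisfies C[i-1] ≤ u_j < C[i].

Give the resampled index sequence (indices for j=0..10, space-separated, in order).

C = [7/45, 2/9, 1/3, 1/3, 19/45, 7/15, 3/5, 31/45, 11/15, 41/45, 1]
j=0: u_0=3/220 ∈ [0, 7/45) → index 0
j=1: u_1=23/220 ∈ [0, 7/45) → index 0
j=2: u_2=43/220 ∈ [7/45, 2/9) → index 1
j=3: u_3=63/220 ∈ [2/9, 1/3) → index 2
j=4: u_4=83/220 ∈ [1/3, 19/45) → index 4
j=5: u_5=103/220 ∈ [7/15, 3/5) → index 6
j=6: u_6=123/220 ∈ [7/15, 3/5) → index 6
j=7: u_7=13/20 ∈ [3/5, 31/45) → index 7
j=8: u_8=163/220 ∈ [11/15, 41/45) → index 9
j=9: u_9=183/220 ∈ [11/15, 41/45) → index 9
j=10: u_10=203/220 ∈ [41/45, 1) → index 10

0 0 1 2 4 6 6 7 9 9 10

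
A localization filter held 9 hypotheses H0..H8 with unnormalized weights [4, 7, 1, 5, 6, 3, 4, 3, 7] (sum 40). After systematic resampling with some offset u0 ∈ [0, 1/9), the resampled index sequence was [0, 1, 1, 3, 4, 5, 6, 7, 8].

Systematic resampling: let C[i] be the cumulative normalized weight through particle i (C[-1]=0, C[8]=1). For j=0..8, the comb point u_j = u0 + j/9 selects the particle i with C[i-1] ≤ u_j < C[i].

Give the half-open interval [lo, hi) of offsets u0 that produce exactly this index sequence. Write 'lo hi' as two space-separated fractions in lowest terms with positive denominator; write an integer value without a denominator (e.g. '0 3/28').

C = [1/10, 11/40, 3/10, 17/40, 23/40, 13/20, 3/4, 33/40, 1]
j=0 picked index 0: u0 ∈ [0, 1/10)
j=1 picked index 1: u0 ∈ [-1/90, 59/360)
j=2 picked index 1: u0 ∈ [-11/90, 19/360)
j=3 picked index 3: u0 ∈ [-1/30, 11/120)
j=4 picked index 4: u0 ∈ [-7/360, 47/360)
j=5 picked index 5: u0 ∈ [7/360, 17/180)
j=6 picked index 6: u0 ∈ [-1/60, 1/12)
j=7 picked index 7: u0 ∈ [-1/36, 17/360)
j=8 picked index 8: u0 ∈ [-23/360, 1/9)
intersection: [7/360, 17/360)

7/360 17/360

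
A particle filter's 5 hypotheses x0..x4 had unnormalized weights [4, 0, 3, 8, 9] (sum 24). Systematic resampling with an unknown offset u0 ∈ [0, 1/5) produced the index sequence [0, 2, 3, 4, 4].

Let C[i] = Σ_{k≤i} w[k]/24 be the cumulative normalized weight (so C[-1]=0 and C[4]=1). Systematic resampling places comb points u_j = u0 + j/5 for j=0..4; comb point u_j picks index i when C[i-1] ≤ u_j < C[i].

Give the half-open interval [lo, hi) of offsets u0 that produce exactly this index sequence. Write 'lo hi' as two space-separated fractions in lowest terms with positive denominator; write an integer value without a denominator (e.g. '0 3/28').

1/40 11/120

C = [1/6, 1/6, 7/24, 5/8, 1]
j=0 picked index 0: u0 ∈ [0, 1/6)
j=1 picked index 2: u0 ∈ [-1/30, 11/120)
j=2 picked index 3: u0 ∈ [-13/120, 9/40)
j=3 picked index 4: u0 ∈ [1/40, 2/5)
j=4 picked index 4: u0 ∈ [-7/40, 1/5)
intersection: [1/40, 11/120)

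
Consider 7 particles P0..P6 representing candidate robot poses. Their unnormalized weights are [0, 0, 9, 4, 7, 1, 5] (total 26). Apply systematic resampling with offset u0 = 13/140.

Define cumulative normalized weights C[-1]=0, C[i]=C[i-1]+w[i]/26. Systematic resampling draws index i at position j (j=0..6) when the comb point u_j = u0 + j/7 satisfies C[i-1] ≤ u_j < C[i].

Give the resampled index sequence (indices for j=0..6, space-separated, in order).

C = [0, 0, 9/26, 1/2, 10/13, 21/26, 1]
j=0: u_0=13/140 ∈ [0, 9/26) → index 2
j=1: u_1=33/140 ∈ [0, 9/26) → index 2
j=2: u_2=53/140 ∈ [9/26, 1/2) → index 3
j=3: u_3=73/140 ∈ [1/2, 10/13) → index 4
j=4: u_4=93/140 ∈ [1/2, 10/13) → index 4
j=5: u_5=113/140 ∈ [10/13, 21/26) → index 5
j=6: u_6=19/20 ∈ [21/26, 1) → index 6

2 2 3 4 4 5 6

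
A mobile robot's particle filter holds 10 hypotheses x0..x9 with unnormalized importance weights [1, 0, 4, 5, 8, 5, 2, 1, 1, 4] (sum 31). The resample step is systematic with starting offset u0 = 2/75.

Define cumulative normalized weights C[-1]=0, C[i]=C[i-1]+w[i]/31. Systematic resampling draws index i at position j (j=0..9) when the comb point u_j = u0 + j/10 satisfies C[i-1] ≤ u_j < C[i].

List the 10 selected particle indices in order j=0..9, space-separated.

0 2 3 4 4 4 5 5 7 9

C = [1/31, 1/31, 5/31, 10/31, 18/31, 23/31, 25/31, 26/31, 27/31, 1]
j=0: u_0=2/75 ∈ [0, 1/31) → index 0
j=1: u_1=19/150 ∈ [1/31, 5/31) → index 2
j=2: u_2=17/75 ∈ [5/31, 10/31) → index 3
j=3: u_3=49/150 ∈ [10/31, 18/31) → index 4
j=4: u_4=32/75 ∈ [10/31, 18/31) → index 4
j=5: u_5=79/150 ∈ [10/31, 18/31) → index 4
j=6: u_6=47/75 ∈ [18/31, 23/31) → index 5
j=7: u_7=109/150 ∈ [18/31, 23/31) → index 5
j=8: u_8=62/75 ∈ [25/31, 26/31) → index 7
j=9: u_9=139/150 ∈ [27/31, 1) → index 9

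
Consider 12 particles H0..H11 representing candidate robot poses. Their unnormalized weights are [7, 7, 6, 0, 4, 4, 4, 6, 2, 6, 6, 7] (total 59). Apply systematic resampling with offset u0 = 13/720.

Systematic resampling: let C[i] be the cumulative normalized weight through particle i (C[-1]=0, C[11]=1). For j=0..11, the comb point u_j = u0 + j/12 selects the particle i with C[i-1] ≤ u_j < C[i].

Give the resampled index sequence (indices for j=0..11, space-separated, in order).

0 0 1 2 4 5 6 7 9 9 10 11

C = [7/59, 14/59, 20/59, 20/59, 24/59, 28/59, 32/59, 38/59, 40/59, 46/59, 52/59, 1]
j=0: u_0=13/720 ∈ [0, 7/59) → index 0
j=1: u_1=73/720 ∈ [0, 7/59) → index 0
j=2: u_2=133/720 ∈ [7/59, 14/59) → index 1
j=3: u_3=193/720 ∈ [14/59, 20/59) → index 2
j=4: u_4=253/720 ∈ [20/59, 24/59) → index 4
j=5: u_5=313/720 ∈ [24/59, 28/59) → index 5
j=6: u_6=373/720 ∈ [28/59, 32/59) → index 6
j=7: u_7=433/720 ∈ [32/59, 38/59) → index 7
j=8: u_8=493/720 ∈ [40/59, 46/59) → index 9
j=9: u_9=553/720 ∈ [40/59, 46/59) → index 9
j=10: u_10=613/720 ∈ [46/59, 52/59) → index 10
j=11: u_11=673/720 ∈ [52/59, 1) → index 11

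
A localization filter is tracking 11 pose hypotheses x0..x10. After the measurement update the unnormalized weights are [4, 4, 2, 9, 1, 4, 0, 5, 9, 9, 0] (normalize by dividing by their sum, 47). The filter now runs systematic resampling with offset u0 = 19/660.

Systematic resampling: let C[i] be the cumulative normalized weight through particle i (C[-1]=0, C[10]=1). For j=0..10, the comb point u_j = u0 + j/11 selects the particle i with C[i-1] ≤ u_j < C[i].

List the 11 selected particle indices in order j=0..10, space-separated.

C = [4/47, 8/47, 10/47, 19/47, 20/47, 24/47, 24/47, 29/47, 38/47, 1, 1]
j=0: u_0=19/660 ∈ [0, 4/47) → index 0
j=1: u_1=79/660 ∈ [4/47, 8/47) → index 1
j=2: u_2=139/660 ∈ [8/47, 10/47) → index 2
j=3: u_3=199/660 ∈ [10/47, 19/47) → index 3
j=4: u_4=259/660 ∈ [10/47, 19/47) → index 3
j=5: u_5=29/60 ∈ [20/47, 24/47) → index 5
j=6: u_6=379/660 ∈ [24/47, 29/47) → index 7
j=7: u_7=439/660 ∈ [29/47, 38/47) → index 8
j=8: u_8=499/660 ∈ [29/47, 38/47) → index 8
j=9: u_9=559/660 ∈ [38/47, 1) → index 9
j=10: u_10=619/660 ∈ [38/47, 1) → index 9

0 1 2 3 3 5 7 8 8 9 9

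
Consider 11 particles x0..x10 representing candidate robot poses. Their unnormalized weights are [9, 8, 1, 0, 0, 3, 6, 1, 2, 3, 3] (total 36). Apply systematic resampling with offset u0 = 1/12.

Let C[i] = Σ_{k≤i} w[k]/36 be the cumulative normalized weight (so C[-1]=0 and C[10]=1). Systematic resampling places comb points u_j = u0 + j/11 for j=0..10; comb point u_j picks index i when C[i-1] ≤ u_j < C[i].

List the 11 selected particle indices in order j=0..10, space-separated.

C = [1/4, 17/36, 1/2, 1/2, 1/2, 7/12, 3/4, 7/9, 5/6, 11/12, 1]
j=0: u_0=1/12 ∈ [0, 1/4) → index 0
j=1: u_1=23/132 ∈ [0, 1/4) → index 0
j=2: u_2=35/132 ∈ [1/4, 17/36) → index 1
j=3: u_3=47/132 ∈ [1/4, 17/36) → index 1
j=4: u_4=59/132 ∈ [1/4, 17/36) → index 1
j=5: u_5=71/132 ∈ [1/2, 7/12) → index 5
j=6: u_6=83/132 ∈ [7/12, 3/4) → index 6
j=7: u_7=95/132 ∈ [7/12, 3/4) → index 6
j=8: u_8=107/132 ∈ [7/9, 5/6) → index 8
j=9: u_9=119/132 ∈ [5/6, 11/12) → index 9
j=10: u_10=131/132 ∈ [11/12, 1) → index 10

0 0 1 1 1 5 6 6 8 9 10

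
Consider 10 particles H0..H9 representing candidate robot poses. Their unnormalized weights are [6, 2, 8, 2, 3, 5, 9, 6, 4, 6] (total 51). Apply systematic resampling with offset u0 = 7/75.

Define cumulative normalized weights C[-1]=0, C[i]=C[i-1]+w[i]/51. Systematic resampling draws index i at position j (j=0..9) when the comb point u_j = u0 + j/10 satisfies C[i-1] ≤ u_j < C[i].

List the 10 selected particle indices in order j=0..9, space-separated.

0 2 2 4 5 6 7 7 9 9

C = [2/17, 8/51, 16/51, 6/17, 7/17, 26/51, 35/51, 41/51, 15/17, 1]
j=0: u_0=7/75 ∈ [0, 2/17) → index 0
j=1: u_1=29/150 ∈ [8/51, 16/51) → index 2
j=2: u_2=22/75 ∈ [8/51, 16/51) → index 2
j=3: u_3=59/150 ∈ [6/17, 7/17) → index 4
j=4: u_4=37/75 ∈ [7/17, 26/51) → index 5
j=5: u_5=89/150 ∈ [26/51, 35/51) → index 6
j=6: u_6=52/75 ∈ [35/51, 41/51) → index 7
j=7: u_7=119/150 ∈ [35/51, 41/51) → index 7
j=8: u_8=67/75 ∈ [15/17, 1) → index 9
j=9: u_9=149/150 ∈ [15/17, 1) → index 9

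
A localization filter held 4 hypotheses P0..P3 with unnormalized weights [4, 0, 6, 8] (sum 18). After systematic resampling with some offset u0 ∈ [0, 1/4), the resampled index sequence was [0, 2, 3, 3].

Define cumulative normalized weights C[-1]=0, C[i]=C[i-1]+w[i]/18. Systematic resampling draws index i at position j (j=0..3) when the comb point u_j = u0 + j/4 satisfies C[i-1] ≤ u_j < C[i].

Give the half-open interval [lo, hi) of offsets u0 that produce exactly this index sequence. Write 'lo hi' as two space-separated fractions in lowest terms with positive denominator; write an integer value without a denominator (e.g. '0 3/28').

1/18 2/9

C = [2/9, 2/9, 5/9, 1]
j=0 picked index 0: u0 ∈ [0, 2/9)
j=1 picked index 2: u0 ∈ [-1/36, 11/36)
j=2 picked index 3: u0 ∈ [1/18, 1/2)
j=3 picked index 3: u0 ∈ [-7/36, 1/4)
intersection: [1/18, 2/9)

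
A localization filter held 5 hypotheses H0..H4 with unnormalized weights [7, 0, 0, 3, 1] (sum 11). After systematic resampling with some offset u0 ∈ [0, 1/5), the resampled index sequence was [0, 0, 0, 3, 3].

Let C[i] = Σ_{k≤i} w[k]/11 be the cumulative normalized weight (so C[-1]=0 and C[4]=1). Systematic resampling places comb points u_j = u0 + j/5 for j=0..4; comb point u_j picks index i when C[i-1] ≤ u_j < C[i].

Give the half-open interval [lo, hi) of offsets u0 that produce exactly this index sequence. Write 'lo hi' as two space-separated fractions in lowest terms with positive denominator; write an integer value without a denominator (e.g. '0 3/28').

C = [7/11, 7/11, 7/11, 10/11, 1]
j=0 picked index 0: u0 ∈ [0, 7/11)
j=1 picked index 0: u0 ∈ [-1/5, 24/55)
j=2 picked index 0: u0 ∈ [-2/5, 13/55)
j=3 picked index 3: u0 ∈ [2/55, 17/55)
j=4 picked index 3: u0 ∈ [-9/55, 6/55)
intersection: [2/55, 6/55)

2/55 6/55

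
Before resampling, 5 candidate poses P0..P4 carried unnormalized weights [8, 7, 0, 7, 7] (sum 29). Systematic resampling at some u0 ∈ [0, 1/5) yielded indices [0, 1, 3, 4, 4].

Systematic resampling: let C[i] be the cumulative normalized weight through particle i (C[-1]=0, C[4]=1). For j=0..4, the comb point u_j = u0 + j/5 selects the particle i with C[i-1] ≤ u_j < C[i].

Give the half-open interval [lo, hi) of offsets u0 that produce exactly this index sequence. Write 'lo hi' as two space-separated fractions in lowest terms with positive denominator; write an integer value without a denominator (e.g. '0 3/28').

23/145 1/5

C = [8/29, 15/29, 15/29, 22/29, 1]
j=0 picked index 0: u0 ∈ [0, 8/29)
j=1 picked index 1: u0 ∈ [11/145, 46/145)
j=2 picked index 3: u0 ∈ [17/145, 52/145)
j=3 picked index 4: u0 ∈ [23/145, 2/5)
j=4 picked index 4: u0 ∈ [-6/145, 1/5)
intersection: [23/145, 1/5)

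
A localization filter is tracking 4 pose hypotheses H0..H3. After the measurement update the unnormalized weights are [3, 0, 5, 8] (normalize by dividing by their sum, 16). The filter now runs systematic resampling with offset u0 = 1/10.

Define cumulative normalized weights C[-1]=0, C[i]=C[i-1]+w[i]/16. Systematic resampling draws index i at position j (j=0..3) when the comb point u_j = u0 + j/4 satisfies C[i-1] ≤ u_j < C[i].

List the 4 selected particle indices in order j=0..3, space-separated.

0 2 3 3

C = [3/16, 3/16, 1/2, 1]
j=0: u_0=1/10 ∈ [0, 3/16) → index 0
j=1: u_1=7/20 ∈ [3/16, 1/2) → index 2
j=2: u_2=3/5 ∈ [1/2, 1) → index 3
j=3: u_3=17/20 ∈ [1/2, 1) → index 3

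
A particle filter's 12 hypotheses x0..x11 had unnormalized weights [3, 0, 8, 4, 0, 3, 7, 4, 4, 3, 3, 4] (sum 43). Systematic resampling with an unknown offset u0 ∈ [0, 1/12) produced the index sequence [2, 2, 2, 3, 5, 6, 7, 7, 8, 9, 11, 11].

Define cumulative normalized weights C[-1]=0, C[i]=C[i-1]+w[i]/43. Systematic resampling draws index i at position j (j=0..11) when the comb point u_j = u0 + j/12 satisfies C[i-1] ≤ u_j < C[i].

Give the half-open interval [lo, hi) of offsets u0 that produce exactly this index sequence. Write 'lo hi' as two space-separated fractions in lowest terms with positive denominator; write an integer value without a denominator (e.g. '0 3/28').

7/86 1/12

C = [3/43, 3/43, 11/43, 15/43, 15/43, 18/43, 25/43, 29/43, 33/43, 36/43, 39/43, 1]
j=0 picked index 2: u0 ∈ [3/43, 11/43)
j=1 picked index 2: u0 ∈ [-7/516, 89/516)
j=2 picked index 2: u0 ∈ [-25/258, 23/258)
j=3 picked index 3: u0 ∈ [1/172, 17/172)
j=4 picked index 5: u0 ∈ [2/129, 11/129)
j=5 picked index 6: u0 ∈ [1/516, 85/516)
j=6 picked index 7: u0 ∈ [7/86, 15/86)
j=7 picked index 7: u0 ∈ [-1/516, 47/516)
j=8 picked index 8: u0 ∈ [1/129, 13/129)
j=9 picked index 9: u0 ∈ [3/172, 15/172)
j=10 picked index 11: u0 ∈ [19/258, 1/6)
j=11 picked index 11: u0 ∈ [-5/516, 1/12)
intersection: [7/86, 1/12)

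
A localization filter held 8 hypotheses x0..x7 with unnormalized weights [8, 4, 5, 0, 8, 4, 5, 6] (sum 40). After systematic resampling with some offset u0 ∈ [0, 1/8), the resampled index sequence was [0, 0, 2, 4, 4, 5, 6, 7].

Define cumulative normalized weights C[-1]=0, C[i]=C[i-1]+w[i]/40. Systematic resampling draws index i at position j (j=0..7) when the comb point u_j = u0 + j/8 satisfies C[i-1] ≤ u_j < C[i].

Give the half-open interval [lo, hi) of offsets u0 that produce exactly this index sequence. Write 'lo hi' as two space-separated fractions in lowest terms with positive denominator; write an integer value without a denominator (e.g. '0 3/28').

C = [1/5, 3/10, 17/40, 17/40, 5/8, 29/40, 17/20, 1]
j=0 picked index 0: u0 ∈ [0, 1/5)
j=1 picked index 0: u0 ∈ [-1/8, 3/40)
j=2 picked index 2: u0 ∈ [1/20, 7/40)
j=3 picked index 4: u0 ∈ [1/20, 1/4)
j=4 picked index 4: u0 ∈ [-3/40, 1/8)
j=5 picked index 5: u0 ∈ [0, 1/10)
j=6 picked index 6: u0 ∈ [-1/40, 1/10)
j=7 picked index 7: u0 ∈ [-1/40, 1/8)
intersection: [1/20, 3/40)

1/20 3/40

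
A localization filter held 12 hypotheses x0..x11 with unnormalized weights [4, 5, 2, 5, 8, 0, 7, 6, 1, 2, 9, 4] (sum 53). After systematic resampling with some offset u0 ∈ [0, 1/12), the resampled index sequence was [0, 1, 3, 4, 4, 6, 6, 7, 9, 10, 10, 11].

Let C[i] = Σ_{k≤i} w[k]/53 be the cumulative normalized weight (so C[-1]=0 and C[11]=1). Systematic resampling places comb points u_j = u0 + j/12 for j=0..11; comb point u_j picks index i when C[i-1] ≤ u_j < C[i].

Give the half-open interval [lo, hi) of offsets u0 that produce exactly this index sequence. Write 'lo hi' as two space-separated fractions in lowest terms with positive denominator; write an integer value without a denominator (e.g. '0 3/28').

11/212 4/53

C = [4/53, 9/53, 11/53, 16/53, 24/53, 24/53, 31/53, 37/53, 38/53, 40/53, 49/53, 1]
j=0 picked index 0: u0 ∈ [0, 4/53)
j=1 picked index 1: u0 ∈ [-5/636, 55/636)
j=2 picked index 3: u0 ∈ [13/318, 43/318)
j=3 picked index 4: u0 ∈ [11/212, 43/212)
j=4 picked index 4: u0 ∈ [-5/159, 19/159)
j=5 picked index 6: u0 ∈ [23/636, 107/636)
j=6 picked index 6: u0 ∈ [-5/106, 9/106)
j=7 picked index 7: u0 ∈ [1/636, 73/636)
j=8 picked index 9: u0 ∈ [8/159, 14/159)
j=9 picked index 10: u0 ∈ [1/212, 37/212)
j=10 picked index 10: u0 ∈ [-25/318, 29/318)
j=11 picked index 11: u0 ∈ [5/636, 1/12)
intersection: [11/212, 4/53)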